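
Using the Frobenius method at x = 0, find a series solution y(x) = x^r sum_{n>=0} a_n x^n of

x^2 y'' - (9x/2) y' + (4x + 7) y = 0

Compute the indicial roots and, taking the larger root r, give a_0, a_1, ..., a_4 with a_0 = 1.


Write in Frobenius form y'' + (p(x)/x) y' + (q(x)/x^2) y = 0:
  p(x) = -9/2,  q(x) = 4x + 7.
Indicial equation: r(r-1) + (-9/2) r + (7) = 0 -> roots r_1 = 7/2, r_2 = 2.
Take r = r_1 = 7/2. Let y(x) = x^r sum_{n>=0} a_n x^n with a_0 = 1.
Substitute y = x^r sum a_n x^n and match x^{r+n}. The recurrence is
  D(n) a_n + 4 a_{n-1} = 0,  where D(n) = (r+n)(r+n-1) + (-9/2)(r+n) + (7).
  a_n = -4 / D(n) * a_{n-1}.
Since the indicial polynomial factors as (r - r_1)(r - r_2), D(n) = (r_1 + n - r_1)(r_1 + n - r_2) = n(n + 3/2).
Evaluating step by step (a_0 = 1):
  n = 1: D(1) = 1(1 + 3/2) = 5/2; numerator = -4(1) = -4; a_1 = (-4)/(5/2) = -8/5
  n = 2: D(2) = 2(2 + 3/2) = 7; numerator = -4(-8/5) = 32/5; a_2 = (32/5)/(7) = 32/35
  n = 3: D(3) = 3(3 + 3/2) = 27/2; numerator = -4(32/35) = -128/35; a_3 = (-128/35)/(27/2) = -256/945
  n = 4: D(4) = 4(4 + 3/2) = 22; numerator = -4(-256/945) = 1024/945; a_4 = (1024/945)/(22) = 512/10395

r = 7/2; a_0 = 1; a_1 = -8/5; a_2 = 32/35; a_3 = -256/945; a_4 = 512/10395


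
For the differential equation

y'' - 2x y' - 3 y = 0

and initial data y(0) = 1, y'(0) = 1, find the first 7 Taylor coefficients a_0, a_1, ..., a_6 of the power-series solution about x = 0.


Ansatz: y(x) = sum_{n>=0} a_n x^n, so y'(x) = sum_{n>=1} n a_n x^(n-1) and y''(x) = sum_{n>=2} n(n-1) a_n x^(n-2).
Substitute into P(x) y'' + Q(x) y' + R(x) y = 0 with P(x) = 1, Q(x) = -2x, R(x) = -3, and match powers of x.
Initial conditions: a_0 = 1, a_1 = 1.
Setting the coefficient of each power of x to zero and solving order by order (substituting the coefficients already found):
  x^0: 2 a_2 - 3 a_0 = 0  ->  2 a_2 = 3 a_0 = 3  ->  a_2 = 3/2
  x^1: 6 a_3 - 5 a_1 = 0  ->  6 a_3 = 5 a_1 = 5  ->  a_3 = 5/6
  x^2: 12 a_4 - 7 a_2 = 0  ->  12 a_4 = 7 a_2 = 21/2  ->  a_4 = 7/8
  x^3: 20 a_5 - 9 a_3 = 0  ->  20 a_5 = 9 a_3 = 15/2  ->  a_5 = 3/8
  x^4: 30 a_6 - 11 a_4 = 0  ->  30 a_6 = 11 a_4 = 77/8  ->  a_6 = 77/240
Truncated series: y(x) = 1 + x + (3/2) x^2 + (5/6) x^3 + (7/8) x^4 + (3/8) x^5 + (77/240) x^6 + O(x^7).

a_0 = 1; a_1 = 1; a_2 = 3/2; a_3 = 5/6; a_4 = 7/8; a_5 = 3/8; a_6 = 77/240


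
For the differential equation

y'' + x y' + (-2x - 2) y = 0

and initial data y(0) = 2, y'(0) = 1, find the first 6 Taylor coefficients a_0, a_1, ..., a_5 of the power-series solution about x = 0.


Ansatz: y(x) = sum_{n>=0} a_n x^n, so y'(x) = sum_{n>=1} n a_n x^(n-1) and y''(x) = sum_{n>=2} n(n-1) a_n x^(n-2).
Substitute into P(x) y'' + Q(x) y' + R(x) y = 0 with P(x) = 1, Q(x) = x, R(x) = -2x - 2, and match powers of x.
Initial conditions: a_0 = 2, a_1 = 1.
Setting the coefficient of each power of x to zero and solving order by order (substituting the coefficients already found):
  x^0: 2 a_2 - 2 a_0 = 0  ->  2 a_2 = 2 a_0 = 4  ->  a_2 = 2
  x^1: 6 a_3 - a_1 - 2 a_0 = 0  ->  6 a_3 = a_1 + 2 a_0 = 5  ->  a_3 = 5/6
  x^2: 12 a_4 - 2 a_1 = 0  ->  12 a_4 = 2 a_1 = 2  ->  a_4 = 1/6
  x^3: 20 a_5 + a_3 - 2 a_2 = 0  ->  20 a_5 = -a_3 + 2 a_2 = 19/6  ->  a_5 = 19/120
Truncated series: y(x) = 2 + x + 2 x^2 + (5/6) x^3 + (1/6) x^4 + (19/120) x^5 + O(x^6).

a_0 = 2; a_1 = 1; a_2 = 2; a_3 = 5/6; a_4 = 1/6; a_5 = 19/120


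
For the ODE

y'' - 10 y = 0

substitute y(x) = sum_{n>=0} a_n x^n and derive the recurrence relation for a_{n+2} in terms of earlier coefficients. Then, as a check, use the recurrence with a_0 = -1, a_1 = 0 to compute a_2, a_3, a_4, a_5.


Substitute y = sum_n a_n x^n into y'' + (const) y = 0.
y''(x) = sum_{n>=0} (n+2)(n+1) a_{n+2} x^n.
The ODE becomes sum_n [(n+2)(n+1) a_{n+2} - 10 a_n] x^n = 0.
Setting each coefficient to zero gives the recurrence:
  (n+2)(n+1) a_{n+2} - 10 a_n = 0,
  a_{n+2} = 10 / ((n+1)(n+2)) a_n.

Check with a_0 = -1, a_1 = 0 (apply the recurrence for n = 0, 1, 2, 3): a_0 = -1, a_1 = 0, a_2 = -5, a_3 = 0, a_4 = -25/6, a_5 = 0.

a_{n+2} = 10/((n+1)(n+2)) * a_n; check: a_0 = -1, a_1 = 0, a_2 = -5, a_3 = 0, a_4 = -25/6, a_5 = 0


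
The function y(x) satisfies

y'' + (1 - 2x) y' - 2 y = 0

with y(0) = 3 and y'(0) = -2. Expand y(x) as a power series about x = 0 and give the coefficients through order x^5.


Ansatz: y(x) = sum_{n>=0} a_n x^n, so y'(x) = sum_{n>=1} n a_n x^(n-1) and y''(x) = sum_{n>=2} n(n-1) a_n x^(n-2).
Substitute into P(x) y'' + Q(x) y' + R(x) y = 0 with P(x) = 1, Q(x) = 1 - 2x, R(x) = -2, and match powers of x.
Initial conditions: a_0 = 3, a_1 = -2.
Setting the coefficient of each power of x to zero and solving order by order (substituting the coefficients already found):
  x^0: 2 a_2 + a_1 - 2 a_0 = 0  ->  2 a_2 = -a_1 + 2 a_0 = 8  ->  a_2 = 4
  x^1: 6 a_3 + 2 a_2 - 4 a_1 = 0  ->  6 a_3 = -2 a_2 + 4 a_1 = -16  ->  a_3 = -8/3
  x^2: 12 a_4 + 3 a_3 - 6 a_2 = 0  ->  12 a_4 = -3 a_3 + 6 a_2 = 32  ->  a_4 = 8/3
  x^3: 20 a_5 + 4 a_4 - 8 a_3 = 0  ->  20 a_5 = -4 a_4 + 8 a_3 = -32  ->  a_5 = -8/5
Truncated series: y(x) = 3 - 2 x + 4 x^2 - (8/3) x^3 + (8/3) x^4 - (8/5) x^5 + O(x^6).

a_0 = 3; a_1 = -2; a_2 = 4; a_3 = -8/3; a_4 = 8/3; a_5 = -8/5


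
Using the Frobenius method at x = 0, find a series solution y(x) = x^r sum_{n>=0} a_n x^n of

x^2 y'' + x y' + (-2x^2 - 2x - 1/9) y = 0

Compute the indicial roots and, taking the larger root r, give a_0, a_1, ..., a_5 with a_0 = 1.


Write in Frobenius form y'' + (p(x)/x) y' + (q(x)/x^2) y = 0:
  p(x) = 1,  q(x) = -2x^2 - 2x - 1/9.
Indicial equation: r(r-1) + (1) r + (-1/9) = 0 -> roots r_1 = 1/3, r_2 = -1/3.
Take r = r_1 = 1/3. Let y(x) = x^r sum_{n>=0} a_n x^n with a_0 = 1.
Substitute y = x^r sum a_n x^n and match x^{r+n}. The recurrence is
  D(n) a_n - 2 a_{n-1} - 2 a_{n-2} = 0,  where D(n) = (r+n)(r+n-1) + (1)(r+n) + (-1/9).
  a_n = [2 a_{n-1} + 2 a_{n-2}] / D(n).
Since the indicial polynomial factors as (r - r_1)(r - r_2), D(n) = (r_1 + n - r_1)(r_1 + n - r_2) = n(n + 2/3).
Evaluating step by step (a_0 = 1):
  n = 1: D(1) = 1(1 + 2/3) = 5/3; numerator = 2(1) = 2; a_1 = (2)/(5/3) = 6/5
  n = 2: D(2) = 2(2 + 2/3) = 16/3; numerator = 2(6/5) + 2(1) = 22/5; a_2 = (22/5)/(16/3) = 33/40
  n = 3: D(3) = 3(3 + 2/3) = 11; numerator = 2(33/40) + 2(6/5) = 81/20; a_3 = (81/20)/(11) = 81/220
  n = 4: D(4) = 4(4 + 2/3) = 56/3; numerator = 2(81/220) + 2(33/40) = 105/44; a_4 = (105/44)/(56/3) = 45/352
  n = 5: D(5) = 5(5 + 2/3) = 85/3; numerator = 2(45/352) + 2(81/220) = 873/880; a_5 = (873/880)/(85/3) = 2619/74800

r = 1/3; a_0 = 1; a_1 = 6/5; a_2 = 33/40; a_3 = 81/220; a_4 = 45/352; a_5 = 2619/74800


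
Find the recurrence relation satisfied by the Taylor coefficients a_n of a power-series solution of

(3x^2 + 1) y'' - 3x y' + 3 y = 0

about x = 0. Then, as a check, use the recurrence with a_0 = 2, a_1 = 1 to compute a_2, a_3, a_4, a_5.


Substitute y = sum_n a_n x^n.
(1 + 3 x^2) y'' contributes (n+2)(n+1) a_{n+2} + 3 n(n-1) a_n at x^n.
-3 x y'(x) contributes -3 n a_n at x^n.
3 y(x) contributes 3 a_n at x^n.
Matching x^n: (n+2)(n+1) a_{n+2} + (3 n(n-1) - 3 n + 3) a_n = 0.
Thus a_{n+2} = (-3 n(n-1) + 3 n - 3) / ((n+1)(n+2)) * a_n.

Check with a_0 = 2, a_1 = 1 (apply the recurrence for n = 0, 1, 2, 3): a_0 = 2, a_1 = 1, a_2 = -3, a_3 = 0, a_4 = 3/4, a_5 = 0.

a_(n+2) = (-3 n(n-1) + 3 n - 3) / ((n+1)(n+2)) * a_n; check: a_0 = 2, a_1 = 1, a_2 = -3, a_3 = 0, a_4 = 3/4, a_5 = 0


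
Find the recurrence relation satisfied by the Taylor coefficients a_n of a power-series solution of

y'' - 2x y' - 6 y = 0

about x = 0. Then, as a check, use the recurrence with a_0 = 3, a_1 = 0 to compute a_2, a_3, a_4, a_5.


Substitute y = sum_n a_n x^n.
y''(x) has coefficient (n+2)(n+1) a_{n+2} at x^n;
-2 x y'(x) has coefficient -2 n a_n at x^n (shift);
-6 y(x) has coefficient -6 a_n at x^n.
Matching x^n: (n+2)(n+1) a_{n+2} + (-2n - 6) a_n = 0.
Thus a_{n+2} = (2n + 6) / ((n+1)(n+2)) * a_n.

Check with a_0 = 3, a_1 = 0 (apply the recurrence for n = 0, 1, 2, 3): a_0 = 3, a_1 = 0, a_2 = 9, a_3 = 0, a_4 = 15/2, a_5 = 0.

a_(n+2) = (2n + 6) / ((n+1)(n+2)) * a_n; check: a_0 = 3, a_1 = 0, a_2 = 9, a_3 = 0, a_4 = 15/2, a_5 = 0


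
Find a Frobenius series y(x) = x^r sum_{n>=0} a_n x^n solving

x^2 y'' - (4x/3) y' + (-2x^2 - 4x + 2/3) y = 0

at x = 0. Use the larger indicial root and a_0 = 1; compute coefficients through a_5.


Write in Frobenius form y'' + (p(x)/x) y' + (q(x)/x^2) y = 0:
  p(x) = -4/3,  q(x) = -2x^2 - 4x + 2/3.
Indicial equation: r(r-1) + (-4/3) r + (2/3) = 0 -> roots r_1 = 2, r_2 = 1/3.
Take r = r_1 = 2. Let y(x) = x^r sum_{n>=0} a_n x^n with a_0 = 1.
Substitute y = x^r sum a_n x^n and match x^{r+n}. The recurrence is
  D(n) a_n - 4 a_{n-1} - 2 a_{n-2} = 0,  where D(n) = (r+n)(r+n-1) + (-4/3)(r+n) + (2/3).
  a_n = [4 a_{n-1} + 2 a_{n-2}] / D(n).
Since the indicial polynomial factors as (r - r_1)(r - r_2), D(n) = (r_1 + n - r_1)(r_1 + n - r_2) = n(n + 5/3).
Evaluating step by step (a_0 = 1):
  n = 1: D(1) = 1(1 + 5/3) = 8/3; numerator = 4(1) = 4; a_1 = (4)/(8/3) = 3/2
  n = 2: D(2) = 2(2 + 5/3) = 22/3; numerator = 4(3/2) + 2(1) = 8; a_2 = (8)/(22/3) = 12/11
  n = 3: D(3) = 3(3 + 5/3) = 14; numerator = 4(12/11) + 2(3/2) = 81/11; a_3 = (81/11)/(14) = 81/154
  n = 4: D(4) = 4(4 + 5/3) = 68/3; numerator = 4(81/154) + 2(12/11) = 30/7; a_4 = (30/7)/(68/3) = 45/238
  n = 5: D(5) = 5(5 + 5/3) = 100/3; numerator = 4(45/238) + 2(81/154) = 2367/1309; a_5 = (2367/1309)/(100/3) = 7101/130900

r = 2; a_0 = 1; a_1 = 3/2; a_2 = 12/11; a_3 = 81/154; a_4 = 45/238; a_5 = 7101/130900


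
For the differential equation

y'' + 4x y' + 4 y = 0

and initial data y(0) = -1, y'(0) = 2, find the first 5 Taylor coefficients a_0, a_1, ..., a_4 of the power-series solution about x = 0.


Ansatz: y(x) = sum_{n>=0} a_n x^n, so y'(x) = sum_{n>=1} n a_n x^(n-1) and y''(x) = sum_{n>=2} n(n-1) a_n x^(n-2).
Substitute into P(x) y'' + Q(x) y' + R(x) y = 0 with P(x) = 1, Q(x) = 4x, R(x) = 4, and match powers of x.
Initial conditions: a_0 = -1, a_1 = 2.
Setting the coefficient of each power of x to zero and solving order by order (substituting the coefficients already found):
  x^0: 2 a_2 + 4 a_0 = 0  ->  2 a_2 = -4 a_0 = 4  ->  a_2 = 2
  x^1: 6 a_3 + 8 a_1 = 0  ->  6 a_3 = -8 a_1 = -16  ->  a_3 = -8/3
  x^2: 12 a_4 + 12 a_2 = 0  ->  12 a_4 = -12 a_2 = -24  ->  a_4 = -2
Truncated series: y(x) = -1 + 2 x + 2 x^2 - (8/3) x^3 - 2 x^4 + O(x^5).

a_0 = -1; a_1 = 2; a_2 = 2; a_3 = -8/3; a_4 = -2


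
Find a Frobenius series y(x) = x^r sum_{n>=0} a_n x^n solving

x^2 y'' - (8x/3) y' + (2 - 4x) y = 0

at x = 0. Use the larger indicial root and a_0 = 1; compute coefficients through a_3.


Write in Frobenius form y'' + (p(x)/x) y' + (q(x)/x^2) y = 0:
  p(x) = -8/3,  q(x) = 2 - 4x.
Indicial equation: r(r-1) + (-8/3) r + (2) = 0 -> roots r_1 = 3, r_2 = 2/3.
Take r = r_1 = 3. Let y(x) = x^r sum_{n>=0} a_n x^n with a_0 = 1.
Substitute y = x^r sum a_n x^n and match x^{r+n}. The recurrence is
  D(n) a_n - 4 a_{n-1} = 0,  where D(n) = (r+n)(r+n-1) + (-8/3)(r+n) + (2).
  a_n = 4 / D(n) * a_{n-1}.
Since the indicial polynomial factors as (r - r_1)(r - r_2), D(n) = (r_1 + n - r_1)(r_1 + n - r_2) = n(n + 7/3).
Evaluating step by step (a_0 = 1):
  n = 1: D(1) = 1(1 + 7/3) = 10/3; numerator = 4(1) = 4; a_1 = (4)/(10/3) = 6/5
  n = 2: D(2) = 2(2 + 7/3) = 26/3; numerator = 4(6/5) = 24/5; a_2 = (24/5)/(26/3) = 36/65
  n = 3: D(3) = 3(3 + 7/3) = 16; numerator = 4(36/65) = 144/65; a_3 = (144/65)/(16) = 9/65

r = 3; a_0 = 1; a_1 = 6/5; a_2 = 36/65; a_3 = 9/65


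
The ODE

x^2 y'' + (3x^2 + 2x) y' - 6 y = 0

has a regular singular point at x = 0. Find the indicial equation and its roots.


Divide by x^2 to reach normal form y'' + P_1(x) y' + P_2(x) y = 0 with P_1(x) = 3 + 2/x and P_2(x) = -6/x^2.
x = 0 is a singular point because the y'-coefficient 3 + 2/x has a pole at x = 0 and the y-coefficient -6/x^2 has a pole at x = 0.
It is a regular singular point because x P_1(x) = p(x) = 3x + 2 and x^2 P_2(x) = q(x) = -6 are polynomials, hence analytic at x = 0.
p(0) = 2,  q(0) = -6.
Indicial equation: r(r-1) + p(0) r + q(0) = 0, i.e. r^2 + (p(0) - 1) r + q(0) = 0, i.e. r^2 + 1 r - 6 = 0.
Discriminant: (1)^2 - 4(-6) = 25, so r = (-1 ± 5)/2.
Solving: r_1 = 2, r_2 = -3.

indicial: r^2 + 1 r - 6 = 0; roots r_1 = 2, r_2 = -3


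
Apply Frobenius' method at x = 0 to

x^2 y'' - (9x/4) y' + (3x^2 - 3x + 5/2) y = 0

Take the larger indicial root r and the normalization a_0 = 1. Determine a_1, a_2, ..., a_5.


Write in Frobenius form y'' + (p(x)/x) y' + (q(x)/x^2) y = 0:
  p(x) = -9/4,  q(x) = 3x^2 - 3x + 5/2.
Indicial equation: r(r-1) + (-9/4) r + (5/2) = 0 -> roots r_1 = 2, r_2 = 5/4.
Take r = r_1 = 2. Let y(x) = x^r sum_{n>=0} a_n x^n with a_0 = 1.
Substitute y = x^r sum a_n x^n and match x^{r+n}. The recurrence is
  D(n) a_n - 3 a_{n-1} + 3 a_{n-2} = 0,  where D(n) = (r+n)(r+n-1) + (-9/4)(r+n) + (5/2).
  a_n = [3 a_{n-1} - 3 a_{n-2}] / D(n).
Since the indicial polynomial factors as (r - r_1)(r - r_2), D(n) = (r_1 + n - r_1)(r_1 + n - r_2) = n(n + 3/4).
Evaluating step by step (a_0 = 1):
  n = 1: D(1) = 1(1 + 3/4) = 7/4; numerator = 3(1) = 3; a_1 = (3)/(7/4) = 12/7
  n = 2: D(2) = 2(2 + 3/4) = 11/2; numerator = 3(12/7) - 3(1) = 15/7; a_2 = (15/7)/(11/2) = 30/77
  n = 3: D(3) = 3(3 + 3/4) = 45/4; numerator = 3(30/77) - 3(12/7) = -306/77; a_3 = (-306/77)/(45/4) = -136/385
  n = 4: D(4) = 4(4 + 3/4) = 19; numerator = 3(-136/385) - 3(30/77) = -78/35; a_4 = (-78/35)/(19) = -78/665
  n = 5: D(5) = 5(5 + 3/4) = 115/4; numerator = 3(-78/665) - 3(-136/385) = 5178/7315; a_5 = (5178/7315)/(115/4) = 20712/841225

r = 2; a_0 = 1; a_1 = 12/7; a_2 = 30/77; a_3 = -136/385; a_4 = -78/665; a_5 = 20712/841225


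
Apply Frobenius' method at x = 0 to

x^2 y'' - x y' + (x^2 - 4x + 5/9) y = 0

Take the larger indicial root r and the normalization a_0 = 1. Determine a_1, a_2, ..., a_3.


Write in Frobenius form y'' + (p(x)/x) y' + (q(x)/x^2) y = 0:
  p(x) = -1,  q(x) = x^2 - 4x + 5/9.
Indicial equation: r(r-1) + (-1) r + (5/9) = 0 -> roots r_1 = 5/3, r_2 = 1/3.
Take r = r_1 = 5/3. Let y(x) = x^r sum_{n>=0} a_n x^n with a_0 = 1.
Substitute y = x^r sum a_n x^n and match x^{r+n}. The recurrence is
  D(n) a_n - 4 a_{n-1} + 1 a_{n-2} = 0,  where D(n) = (r+n)(r+n-1) + (-1)(r+n) + (5/9).
  a_n = [4 a_{n-1} - 1 a_{n-2}] / D(n).
Since the indicial polynomial factors as (r - r_1)(r - r_2), D(n) = (r_1 + n - r_1)(r_1 + n - r_2) = n(n + 4/3).
Evaluating step by step (a_0 = 1):
  n = 1: D(1) = 1(1 + 4/3) = 7/3; numerator = 4(1) = 4; a_1 = (4)/(7/3) = 12/7
  n = 2: D(2) = 2(2 + 4/3) = 20/3; numerator = 4(12/7) - 1(1) = 41/7; a_2 = (41/7)/(20/3) = 123/140
  n = 3: D(3) = 3(3 + 4/3) = 13; numerator = 4(123/140) - 1(12/7) = 9/5; a_3 = (9/5)/(13) = 9/65

r = 5/3; a_0 = 1; a_1 = 12/7; a_2 = 123/140; a_3 = 9/65


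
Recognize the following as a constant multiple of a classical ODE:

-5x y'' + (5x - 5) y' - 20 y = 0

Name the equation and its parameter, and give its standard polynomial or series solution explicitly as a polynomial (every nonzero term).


All three coefficients share the factor -5; dividing through by -5 gives  x y'' + (1 - x) y' + 4 y = 0.
This matches the Laguerre equation x y'' + (1 - x) y' + n y = 0 with n = 4; the polynomial solution is L_4(x).
With y = sum_k a_k x^k, matching x^k gives (k+1)k a_{k+1} + (k+1) a_{k+1} - k a_k + n a_k = 0, i.e. (k+1)^2 a_{k+1} = (k - n) a_k = (k - 4) a_k. The right side vanishes at k = 4, so the series terminates at degree 4.
Standard normalization L_n(0) = 1 gives a_0 = 1. Work upward with a_{k+1} = (k - 4) a_k / (k+1)^2:
  a_1 = (0 - 4)(1) / 1^2 = -4/1 = -4
  a_2 = (1 - 4)(-4) / 2^2 = 12/4 = 3
  a_3 = (2 - 4)(3) / 3^2 = -6/9 = -2/3
  a_4 = (3 - 4)(-2/3) / 4^2 = (2/3)/16 = 1/24
Hence L_4(x) = x^4/24 - 2 x^3/3 + 3 x^2 - 4 x + 1.

L_4(x); series = x^4/24 - 2 x^3/3 + 3 x^2 - 4 x + 1


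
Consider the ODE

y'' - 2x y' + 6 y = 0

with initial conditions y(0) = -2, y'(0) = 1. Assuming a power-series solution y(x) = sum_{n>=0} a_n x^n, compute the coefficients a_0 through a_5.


Ansatz: y(x) = sum_{n>=0} a_n x^n, so y'(x) = sum_{n>=1} n a_n x^(n-1) and y''(x) = sum_{n>=2} n(n-1) a_n x^(n-2).
Substitute into P(x) y'' + Q(x) y' + R(x) y = 0 with P(x) = 1, Q(x) = -2x, R(x) = 6, and match powers of x.
Initial conditions: a_0 = -2, a_1 = 1.
Setting the coefficient of each power of x to zero and solving order by order (substituting the coefficients already found):
  x^0: 2 a_2 + 6 a_0 = 0  ->  2 a_2 = -6 a_0 = 12  ->  a_2 = 6
  x^1: 6 a_3 + 4 a_1 = 0  ->  6 a_3 = -4 a_1 = -4  ->  a_3 = -2/3
  x^2: 12 a_4 + 2 a_2 = 0  ->  12 a_4 = -2 a_2 = -12  ->  a_4 = -1
  x^3: 20 a_5 = 0  ->  a_5 = 0
Truncated series: y(x) = -2 + x + 6 x^2 - (2/3) x^3 - x^4 + O(x^6).

a_0 = -2; a_1 = 1; a_2 = 6; a_3 = -2/3; a_4 = -1; a_5 = 0


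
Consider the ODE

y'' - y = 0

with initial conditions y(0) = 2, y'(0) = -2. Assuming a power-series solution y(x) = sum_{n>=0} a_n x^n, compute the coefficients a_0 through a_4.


Ansatz: y(x) = sum_{n>=0} a_n x^n, so y'(x) = sum_{n>=1} n a_n x^(n-1) and y''(x) = sum_{n>=2} n(n-1) a_n x^(n-2).
Substitute into P(x) y'' + Q(x) y' + R(x) y = 0 with P(x) = 1, Q(x) = 0, R(x) = -1, and match powers of x.
Initial conditions: a_0 = 2, a_1 = -2.
Setting the coefficient of each power of x to zero and solving order by order (substituting the coefficients already found):
  x^0: 2 a_2 - a_0 = 0  ->  2 a_2 = a_0 = 2  ->  a_2 = 1
  x^1: 6 a_3 - a_1 = 0  ->  6 a_3 = a_1 = -2  ->  a_3 = -1/3
  x^2: 12 a_4 - a_2 = 0  ->  12 a_4 = a_2 = 1  ->  a_4 = 1/12
Truncated series: y(x) = 2 - 2 x + x^2 - (1/3) x^3 + (1/12) x^4 + O(x^5).

a_0 = 2; a_1 = -2; a_2 = 1; a_3 = -1/3; a_4 = 1/12


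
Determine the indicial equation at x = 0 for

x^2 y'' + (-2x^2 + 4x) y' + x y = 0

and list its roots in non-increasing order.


Divide by x^2 to reach normal form y'' + P_1(x) y' + P_2(x) y = 0 with P_1(x) = -2 + 4/x and P_2(x) = 1/x.
x = 0 is a singular point because the y'-coefficient -2 + 4/x has a pole at x = 0 and the y-coefficient 1/x has a pole at x = 0.
It is a regular singular point because x P_1(x) = p(x) = 4 - 2x and x^2 P_2(x) = q(x) = x are polynomials, hence analytic at x = 0.
p(0) = 4,  q(0) = 0.
Indicial equation: r(r-1) + p(0) r + q(0) = 0, i.e. r^2 + (p(0) - 1) r + q(0) = 0, i.e. r^2 + 3 r = 0.
Discriminant: (3)^2 - 4(0) = 9, so r = (-3 ± 3)/2.
Solving: r_1 = 0, r_2 = -3.

indicial: r^2 + 3 r = 0; roots r_1 = 0, r_2 = -3


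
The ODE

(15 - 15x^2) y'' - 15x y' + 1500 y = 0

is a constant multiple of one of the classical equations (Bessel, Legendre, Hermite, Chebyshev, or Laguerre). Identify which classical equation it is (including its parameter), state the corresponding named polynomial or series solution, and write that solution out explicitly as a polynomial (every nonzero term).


All three coefficients share the factor 15; dividing through by 15 gives  (1 - x^2) y'' - x y' + 100 y = 0.
This matches the Chebyshev equation (1 - x^2) y'' - x y' + n^2 y = 0 (note the -x y' term, not -2x y') with n^2 = 100, so n = 10; the polynomial solution is T_10(x).
With y = sum_k a_k x^k, matching x^k gives (k+2)(k+1) a_{k+2} = (k^2 - n^2) a_k = (k - 10)(k + 10) a_k. The right side vanishes at k = 10, so the series with the parity of 10 terminates at degree 10.
Standard normalization: leading coefficient of T_n is 2^(n-1), so a_10 = 2^9 = 512. Work downward with a_k = (k+1)(k+2) a_{k+2} / ((k - 10)(k + 10)):
  a_8 = (9)(10)(512) / ((8 - 10)(8 + 10)) = 46080/(-36) = -1280
  a_6 = (7)(8)(-1280) / ((6 - 10)(6 + 10)) = -71680/(-64) = 1120
  a_4 = (5)(6)(1120) / ((4 - 10)(4 + 10)) = 33600/(-84) = -400
  a_2 = (3)(4)(-400) / ((2 - 10)(2 + 10)) = -4800/(-96) = 50
  a_0 = (1)(2)(50) / ((0 - 10)(0 + 10)) = 100/(-100) = -1
Hence T_10(x) = 512 x^10 - 1280 x^8 + 1120 x^6 - 400 x^4 + 50 x^2 - 1.

T_10(x); series = 512 x^10 - 1280 x^8 + 1120 x^6 - 400 x^4 + 50 x^2 - 1


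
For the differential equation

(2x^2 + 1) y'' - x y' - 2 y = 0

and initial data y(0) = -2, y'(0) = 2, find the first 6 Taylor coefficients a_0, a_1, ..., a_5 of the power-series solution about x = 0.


Ansatz: y(x) = sum_{n>=0} a_n x^n, so y'(x) = sum_{n>=1} n a_n x^(n-1) and y''(x) = sum_{n>=2} n(n-1) a_n x^(n-2).
Substitute into P(x) y'' + Q(x) y' + R(x) y = 0 with P(x) = 2x^2 + 1, Q(x) = -x, R(x) = -2, and match powers of x.
Initial conditions: a_0 = -2, a_1 = 2.
Setting the coefficient of each power of x to zero and solving order by order (substituting the coefficients already found):
  x^0: 2 a_2 - 2 a_0 = 0  ->  2 a_2 = 2 a_0 = -4  ->  a_2 = -2
  x^1: 6 a_3 - 3 a_1 = 0  ->  6 a_3 = 3 a_1 = 6  ->  a_3 = 1
  x^2: 12 a_4 = 0  ->  a_4 = 0
  x^3: 20 a_5 + 7 a_3 = 0  ->  20 a_5 = -7 a_3 = -7  ->  a_5 = -7/20
Truncated series: y(x) = -2 + 2 x - 2 x^2 + x^3 - (7/20) x^5 + O(x^6).

a_0 = -2; a_1 = 2; a_2 = -2; a_3 = 1; a_4 = 0; a_5 = -7/20


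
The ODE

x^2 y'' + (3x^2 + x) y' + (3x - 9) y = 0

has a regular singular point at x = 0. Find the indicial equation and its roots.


Divide by x^2 to reach normal form y'' + P_1(x) y' + P_2(x) y = 0 with P_1(x) = 3 + 1/x and P_2(x) = 3/x - 9/x^2.
x = 0 is a singular point because the y'-coefficient 3 + 1/x has a pole at x = 0 and the y-coefficient 3/x - 9/x^2 has a pole at x = 0.
It is a regular singular point because x P_1(x) = p(x) = 3x + 1 and x^2 P_2(x) = q(x) = 3x - 9 are polynomials, hence analytic at x = 0.
p(0) = 1,  q(0) = -9.
Indicial equation: r(r-1) + p(0) r + q(0) = 0, i.e. r^2 + (p(0) - 1) r + q(0) = 0, i.e. r^2 - 9 = 0.
Discriminant: (0)^2 - 4(-9) = 36, so r = (0 ± 6)/2.
Solving: r_1 = 3, r_2 = -3.

indicial: r^2 - 9 = 0; roots r_1 = 3, r_2 = -3


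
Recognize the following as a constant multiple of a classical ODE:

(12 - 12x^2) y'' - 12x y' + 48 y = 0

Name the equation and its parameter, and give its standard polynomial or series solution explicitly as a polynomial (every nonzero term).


All three coefficients share the factor 12; dividing through by 12 gives  (1 - x^2) y'' - x y' + 4 y = 0.
This matches the Chebyshev equation (1 - x^2) y'' - x y' + n^2 y = 0 (note the -x y' term, not -2x y') with n^2 = 4, so n = 2; the polynomial solution is T_2(x).
With y = sum_k a_k x^k, matching x^k gives (k+2)(k+1) a_{k+2} = (k^2 - n^2) a_k = (k - 2)(k + 2) a_k. The right side vanishes at k = 2, so the series with the parity of 2 terminates at degree 2.
Standard normalization: leading coefficient of T_n is 2^(n-1), so a_2 = 2^1 = 2. Work downward with a_k = (k+1)(k+2) a_{k+2} / ((k - 2)(k + 2)):
  a_0 = (1)(2)(2) / ((0 - 2)(0 + 2)) = 4/(-4) = -1
Hence T_2(x) = 2 x^2 - 1.

T_2(x); series = 2 x^2 - 1


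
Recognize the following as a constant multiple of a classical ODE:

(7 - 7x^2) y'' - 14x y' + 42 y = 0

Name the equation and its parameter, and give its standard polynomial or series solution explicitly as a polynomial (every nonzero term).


All three coefficients share the factor 7; dividing through by 7 gives  (1 - x^2) y'' - 2x y' + 6 y = 0.
This matches the Legendre equation (1 - x^2) y'' - 2x y' + n(n+1) y = 0 (note the -2x y' term) with n(n+1) = 6, so n = 2; the polynomial solution is P_2(x).
With y = sum_k a_k x^k, matching x^k gives (k+2)(k+1) a_{k+2} = [k(k+1) - n(n+1)] a_k = (k - 2)(k + 3) a_k. The right side vanishes at k = 2, so the series with the parity of 2 terminates at degree 2.
Standard normalization (P_n(1) = 1): leading coefficient (2n)!/(2^n (n!)^2) = 24/(4*4) = 3/2, so a_2 = 3/2. Work downward with a_k = (k+1)(k+2) a_{k+2} / ((k - 2)(k + 3)):
  a_0 = (1)(2)(3/2) / ((0 - 2)(0 + 3)) = 3/(-6) = -1/2
Hence P_2(x) = 3 x^2/2 - 1/2.

P_2(x); series = 3 x^2/2 - 1/2


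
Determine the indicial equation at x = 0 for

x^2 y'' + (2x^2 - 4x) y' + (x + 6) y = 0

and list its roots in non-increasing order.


Divide by x^2 to reach normal form y'' + P_1(x) y' + P_2(x) y = 0 with P_1(x) = 2 - 4/x and P_2(x) = 1/x + 6/x^2.
x = 0 is a singular point because the y'-coefficient 2 - 4/x has a pole at x = 0 and the y-coefficient 1/x + 6/x^2 has a pole at x = 0.
It is a regular singular point because x P_1(x) = p(x) = 2x - 4 and x^2 P_2(x) = q(x) = x + 6 are polynomials, hence analytic at x = 0.
p(0) = -4,  q(0) = 6.
Indicial equation: r(r-1) + p(0) r + q(0) = 0, i.e. r^2 + (p(0) - 1) r + q(0) = 0, i.e. r^2 - 5 r + 6 = 0.
Discriminant: (-5)^2 - 4(6) = 1, so r = (5 ± 1)/2.
Solving: r_1 = 3, r_2 = 2.

indicial: r^2 - 5 r + 6 = 0; roots r_1 = 3, r_2 = 2


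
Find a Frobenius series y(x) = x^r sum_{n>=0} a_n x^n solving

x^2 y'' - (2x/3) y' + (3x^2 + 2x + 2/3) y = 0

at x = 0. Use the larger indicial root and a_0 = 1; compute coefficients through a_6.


Write in Frobenius form y'' + (p(x)/x) y' + (q(x)/x^2) y = 0:
  p(x) = -2/3,  q(x) = 3x^2 + 2x + 2/3.
Indicial equation: r(r-1) + (-2/3) r + (2/3) = 0 -> roots r_1 = 1, r_2 = 2/3.
Take r = r_1 = 1. Let y(x) = x^r sum_{n>=0} a_n x^n with a_0 = 1.
Substitute y = x^r sum a_n x^n and match x^{r+n}. The recurrence is
  D(n) a_n + 2 a_{n-1} + 3 a_{n-2} = 0,  where D(n) = (r+n)(r+n-1) + (-2/3)(r+n) + (2/3).
  a_n = [-2 a_{n-1} - 3 a_{n-2}] / D(n).
Since the indicial polynomial factors as (r - r_1)(r - r_2), D(n) = (r_1 + n - r_1)(r_1 + n - r_2) = n(n + 1/3).
Evaluating step by step (a_0 = 1):
  n = 1: D(1) = 1(1 + 1/3) = 4/3; numerator = -2(1) = -2; a_1 = (-2)/(4/3) = -3/2
  n = 2: D(2) = 2(2 + 1/3) = 14/3; numerator = -2(-3/2) - 3(1) = 0; a_2 = (0)/(14/3) = 0
  n = 3: D(3) = 3(3 + 1/3) = 10; numerator = -2(0) - 3(-3/2) = 9/2; a_3 = (9/2)/(10) = 9/20
  n = 4: D(4) = 4(4 + 1/3) = 52/3; numerator = -2(9/20) - 3(0) = -9/10; a_4 = (-9/10)/(52/3) = -27/520
  n = 5: D(5) = 5(5 + 1/3) = 80/3; numerator = -2(-27/520) - 3(9/20) = -81/65; a_5 = (-81/65)/(80/3) = -243/5200
  n = 6: D(6) = 6(6 + 1/3) = 38; numerator = -2(-243/5200) - 3(-27/520) = 81/325; a_6 = (81/325)/(38) = 81/12350

r = 1; a_0 = 1; a_1 = -3/2; a_2 = 0; a_3 = 9/20; a_4 = -27/520; a_5 = -243/5200; a_6 = 81/12350


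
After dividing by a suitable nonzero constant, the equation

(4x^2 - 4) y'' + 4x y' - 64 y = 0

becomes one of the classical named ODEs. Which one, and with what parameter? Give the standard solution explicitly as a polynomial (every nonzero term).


All three coefficients share the factor -4; dividing through by -4 gives  (1 - x^2) y'' - x y' + 16 y = 0.
This matches the Chebyshev equation (1 - x^2) y'' - x y' + n^2 y = 0 (note the -x y' term, not -2x y') with n^2 = 16, so n = 4; the polynomial solution is T_4(x).
With y = sum_k a_k x^k, matching x^k gives (k+2)(k+1) a_{k+2} = (k^2 - n^2) a_k = (k - 4)(k + 4) a_k. The right side vanishes at k = 4, so the series with the parity of 4 terminates at degree 4.
Standard normalization: leading coefficient of T_n is 2^(n-1), so a_4 = 2^3 = 8. Work downward with a_k = (k+1)(k+2) a_{k+2} / ((k - 4)(k + 4)):
  a_2 = (3)(4)(8) / ((2 - 4)(2 + 4)) = 96/(-12) = -8
  a_0 = (1)(2)(-8) / ((0 - 4)(0 + 4)) = -16/(-16) = 1
Hence T_4(x) = 8 x^4 - 8 x^2 + 1.

T_4(x); series = 8 x^4 - 8 x^2 + 1


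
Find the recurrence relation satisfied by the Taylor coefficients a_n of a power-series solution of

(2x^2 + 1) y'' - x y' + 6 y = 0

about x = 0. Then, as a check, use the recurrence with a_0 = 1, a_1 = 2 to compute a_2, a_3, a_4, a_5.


Substitute y = sum_n a_n x^n.
(1 + 2 x^2) y'' contributes (n+2)(n+1) a_{n+2} + 2 n(n-1) a_n at x^n.
-x y'(x) contributes -n a_n at x^n.
6 y(x) contributes 6 a_n at x^n.
Matching x^n: (n+2)(n+1) a_{n+2} + (2 n(n-1) - n + 6) a_n = 0.
Thus a_{n+2} = (-2 n(n-1) + n - 6) / ((n+1)(n+2)) * a_n.

Check with a_0 = 1, a_1 = 2 (apply the recurrence for n = 0, 1, 2, 3): a_0 = 1, a_1 = 2, a_2 = -3, a_3 = -5/3, a_4 = 2, a_5 = 5/4.

a_(n+2) = (-2 n(n-1) + n - 6) / ((n+1)(n+2)) * a_n; check: a_0 = 1, a_1 = 2, a_2 = -3, a_3 = -5/3, a_4 = 2, a_5 = 5/4


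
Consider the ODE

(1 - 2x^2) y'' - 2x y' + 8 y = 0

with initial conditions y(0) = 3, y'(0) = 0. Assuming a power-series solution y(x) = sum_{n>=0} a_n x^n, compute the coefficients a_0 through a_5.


Ansatz: y(x) = sum_{n>=0} a_n x^n, so y'(x) = sum_{n>=1} n a_n x^(n-1) and y''(x) = sum_{n>=2} n(n-1) a_n x^(n-2).
Substitute into P(x) y'' + Q(x) y' + R(x) y = 0 with P(x) = 1 - 2x^2, Q(x) = -2x, R(x) = 8, and match powers of x.
Initial conditions: a_0 = 3, a_1 = 0.
Setting the coefficient of each power of x to zero and solving order by order (substituting the coefficients already found):
  x^0: 2 a_2 + 8 a_0 = 0  ->  2 a_2 = -8 a_0 = -24  ->  a_2 = -12
  x^1: 6 a_3 + 6 a_1 = 0  ->  6 a_3 = -6 a_1 = 0  ->  a_3 = 0
  x^2: 12 a_4 = 0  ->  a_4 = 0
  x^3: 20 a_5 - 10 a_3 = 0  ->  20 a_5 = 10 a_3 = 0  ->  a_5 = 0
Truncated series: y(x) = 3 - 12 x^2 + O(x^6).

a_0 = 3; a_1 = 0; a_2 = -12; a_3 = 0; a_4 = 0; a_5 = 0


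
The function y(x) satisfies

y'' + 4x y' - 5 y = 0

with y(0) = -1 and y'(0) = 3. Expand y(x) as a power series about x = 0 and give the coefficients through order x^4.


Ansatz: y(x) = sum_{n>=0} a_n x^n, so y'(x) = sum_{n>=1} n a_n x^(n-1) and y''(x) = sum_{n>=2} n(n-1) a_n x^(n-2).
Substitute into P(x) y'' + Q(x) y' + R(x) y = 0 with P(x) = 1, Q(x) = 4x, R(x) = -5, and match powers of x.
Initial conditions: a_0 = -1, a_1 = 3.
Setting the coefficient of each power of x to zero and solving order by order (substituting the coefficients already found):
  x^0: 2 a_2 - 5 a_0 = 0  ->  2 a_2 = 5 a_0 = -5  ->  a_2 = -5/2
  x^1: 6 a_3 - a_1 = 0  ->  6 a_3 = a_1 = 3  ->  a_3 = 1/2
  x^2: 12 a_4 + 3 a_2 = 0  ->  12 a_4 = -3 a_2 = 15/2  ->  a_4 = 5/8
Truncated series: y(x) = -1 + 3 x - (5/2) x^2 + (1/2) x^3 + (5/8) x^4 + O(x^5).

a_0 = -1; a_1 = 3; a_2 = -5/2; a_3 = 1/2; a_4 = 5/8


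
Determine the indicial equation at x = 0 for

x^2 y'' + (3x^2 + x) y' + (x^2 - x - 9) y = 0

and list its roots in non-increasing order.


Divide by x^2 to reach normal form y'' + P_1(x) y' + P_2(x) y = 0 with P_1(x) = 3 + 1/x and P_2(x) = 1 - 1/x - 9/x^2.
x = 0 is a singular point because the y'-coefficient 3 + 1/x has a pole at x = 0 and the y-coefficient 1 - 1/x - 9/x^2 has a pole at x = 0.
It is a regular singular point because x P_1(x) = p(x) = 3x + 1 and x^2 P_2(x) = q(x) = x^2 - x - 9 are polynomials, hence analytic at x = 0.
p(0) = 1,  q(0) = -9.
Indicial equation: r(r-1) + p(0) r + q(0) = 0, i.e. r^2 + (p(0) - 1) r + q(0) = 0, i.e. r^2 - 9 = 0.
Discriminant: (0)^2 - 4(-9) = 36, so r = (0 ± 6)/2.
Solving: r_1 = 3, r_2 = -3.

indicial: r^2 - 9 = 0; roots r_1 = 3, r_2 = -3


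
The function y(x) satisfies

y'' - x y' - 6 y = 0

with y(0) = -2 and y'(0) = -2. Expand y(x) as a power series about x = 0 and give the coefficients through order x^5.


Ansatz: y(x) = sum_{n>=0} a_n x^n, so y'(x) = sum_{n>=1} n a_n x^(n-1) and y''(x) = sum_{n>=2} n(n-1) a_n x^(n-2).
Substitute into P(x) y'' + Q(x) y' + R(x) y = 0 with P(x) = 1, Q(x) = -x, R(x) = -6, and match powers of x.
Initial conditions: a_0 = -2, a_1 = -2.
Setting the coefficient of each power of x to zero and solving order by order (substituting the coefficients already found):
  x^0: 2 a_2 - 6 a_0 = 0  ->  2 a_2 = 6 a_0 = -12  ->  a_2 = -6
  x^1: 6 a_3 - 7 a_1 = 0  ->  6 a_3 = 7 a_1 = -14  ->  a_3 = -7/3
  x^2: 12 a_4 - 8 a_2 = 0  ->  12 a_4 = 8 a_2 = -48  ->  a_4 = -4
  x^3: 20 a_5 - 9 a_3 = 0  ->  20 a_5 = 9 a_3 = -21  ->  a_5 = -21/20
Truncated series: y(x) = -2 - 2 x - 6 x^2 - (7/3) x^3 - 4 x^4 - (21/20) x^5 + O(x^6).

a_0 = -2; a_1 = -2; a_2 = -6; a_3 = -7/3; a_4 = -4; a_5 = -21/20


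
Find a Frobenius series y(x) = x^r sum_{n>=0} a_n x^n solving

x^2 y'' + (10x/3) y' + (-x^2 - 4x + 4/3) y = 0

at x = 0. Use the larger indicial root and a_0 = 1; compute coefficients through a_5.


Write in Frobenius form y'' + (p(x)/x) y' + (q(x)/x^2) y = 0:
  p(x) = 10/3,  q(x) = -x^2 - 4x + 4/3.
Indicial equation: r(r-1) + (10/3) r + (4/3) = 0 -> roots r_1 = -1, r_2 = -4/3.
Take r = r_1 = -1. Let y(x) = x^r sum_{n>=0} a_n x^n with a_0 = 1.
Substitute y = x^r sum a_n x^n and match x^{r+n}. The recurrence is
  D(n) a_n - 4 a_{n-1} - 1 a_{n-2} = 0,  where D(n) = (r+n)(r+n-1) + (10/3)(r+n) + (4/3).
  a_n = [4 a_{n-1} + 1 a_{n-2}] / D(n).
Since the indicial polynomial factors as (r - r_1)(r - r_2), D(n) = (r_1 + n - r_1)(r_1 + n - r_2) = n(n + 1/3).
Evaluating step by step (a_0 = 1):
  n = 1: D(1) = 1(1 + 1/3) = 4/3; numerator = 4(1) = 4; a_1 = (4)/(4/3) = 3
  n = 2: D(2) = 2(2 + 1/3) = 14/3; numerator = 4(3) + 1(1) = 13; a_2 = (13)/(14/3) = 39/14
  n = 3: D(3) = 3(3 + 1/3) = 10; numerator = 4(39/14) + 1(3) = 99/7; a_3 = (99/7)/(10) = 99/70
  n = 4: D(4) = 4(4 + 1/3) = 52/3; numerator = 4(99/70) + 1(39/14) = 591/70; a_4 = (591/70)/(52/3) = 1773/3640
  n = 5: D(5) = 5(5 + 1/3) = 80/3; numerator = 4(1773/3640) + 1(99/70) = 306/91; a_5 = (306/91)/(80/3) = 459/3640

r = -1; a_0 = 1; a_1 = 3; a_2 = 39/14; a_3 = 99/70; a_4 = 1773/3640; a_5 = 459/3640


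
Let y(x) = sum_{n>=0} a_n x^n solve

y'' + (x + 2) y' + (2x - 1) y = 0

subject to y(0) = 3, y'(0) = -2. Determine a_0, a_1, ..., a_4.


Ansatz: y(x) = sum_{n>=0} a_n x^n, so y'(x) = sum_{n>=1} n a_n x^(n-1) and y''(x) = sum_{n>=2} n(n-1) a_n x^(n-2).
Substitute into P(x) y'' + Q(x) y' + R(x) y = 0 with P(x) = 1, Q(x) = x + 2, R(x) = 2x - 1, and match powers of x.
Initial conditions: a_0 = 3, a_1 = -2.
Setting the coefficient of each power of x to zero and solving order by order (substituting the coefficients already found):
  x^0: 2 a_2 + 2 a_1 - a_0 = 0  ->  2 a_2 = -2 a_1 + a_0 = 7  ->  a_2 = 7/2
  x^1: 6 a_3 + 4 a_2 + 2 a_0 = 0  ->  6 a_3 = -4 a_2 - 2 a_0 = -20  ->  a_3 = -10/3
  x^2: 12 a_4 + 6 a_3 + a_2 + 2 a_1 = 0  ->  12 a_4 = -6 a_3 - a_2 - 2 a_1 = 41/2  ->  a_4 = 41/24
Truncated series: y(x) = 3 - 2 x + (7/2) x^2 - (10/3) x^3 + (41/24) x^4 + O(x^5).

a_0 = 3; a_1 = -2; a_2 = 7/2; a_3 = -10/3; a_4 = 41/24


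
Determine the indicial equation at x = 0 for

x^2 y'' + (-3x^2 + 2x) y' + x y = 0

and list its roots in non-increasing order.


Divide by x^2 to reach normal form y'' + P_1(x) y' + P_2(x) y = 0 with P_1(x) = -3 + 2/x and P_2(x) = 1/x.
x = 0 is a singular point because the y'-coefficient -3 + 2/x has a pole at x = 0 and the y-coefficient 1/x has a pole at x = 0.
It is a regular singular point because x P_1(x) = p(x) = 2 - 3x and x^2 P_2(x) = q(x) = x are polynomials, hence analytic at x = 0.
p(0) = 2,  q(0) = 0.
Indicial equation: r(r-1) + p(0) r + q(0) = 0, i.e. r^2 + (p(0) - 1) r + q(0) = 0, i.e. r^2 + 1 r = 0.
Discriminant: (1)^2 - 4(0) = 1, so r = (-1 ± 1)/2.
Solving: r_1 = 0, r_2 = -1.

indicial: r^2 + 1 r = 0; roots r_1 = 0, r_2 = -1


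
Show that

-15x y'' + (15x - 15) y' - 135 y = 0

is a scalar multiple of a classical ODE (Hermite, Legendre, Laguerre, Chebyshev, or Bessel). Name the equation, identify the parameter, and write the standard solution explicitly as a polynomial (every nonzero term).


All three coefficients share the factor -15; dividing through by -15 gives  x y'' + (1 - x) y' + 9 y = 0.
This matches the Laguerre equation x y'' + (1 - x) y' + n y = 0 with n = 9; the polynomial solution is L_9(x).
With y = sum_k a_k x^k, matching x^k gives (k+1)k a_{k+1} + (k+1) a_{k+1} - k a_k + n a_k = 0, i.e. (k+1)^2 a_{k+1} = (k - n) a_k = (k - 9) a_k. The right side vanishes at k = 9, so the series terminates at degree 9.
Standard normalization L_n(0) = 1 gives a_0 = 1. Work upward with a_{k+1} = (k - 9) a_k / (k+1)^2:
  a_1 = (0 - 9)(1) / 1^2 = -9/1 = -9
  a_2 = (1 - 9)(-9) / 2^2 = 72/4 = 18
  a_3 = (2 - 9)(18) / 3^2 = -126/9 = -14
  a_4 = (3 - 9)(-14) / 4^2 = 84/16 = 21/4
  a_5 = (4 - 9)(21/4) / 5^2 = (-105/4)/25 = -21/20
  a_6 = (5 - 9)(-21/20) / 6^2 = (21/5)/36 = 7/60
  a_7 = (6 - 9)(7/60) / 7^2 = (-7/20)/49 = -1/140
  a_8 = (7 - 9)(-1/140) / 8^2 = (1/70)/64 = 1/4480
  a_9 = (8 - 9)(1/4480) / 9^2 = (-1/4480)/81 = -1/362880
Hence L_9(x) = -x^9/362880 + x^8/4480 - x^7/140 + 7 x^6/60 - 21 x^5/20 + 21 x^4/4 - 14 x^3 + 18 x^2 - 9 x + 1.

L_9(x); series = -x^9/362880 + x^8/4480 - x^7/140 + 7 x^6/60 - 21 x^5/20 + 21 x^4/4 - 14 x^3 + 18 x^2 - 9 x + 1


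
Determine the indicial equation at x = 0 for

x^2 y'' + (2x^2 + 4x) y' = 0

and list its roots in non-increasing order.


Divide by x^2 to reach normal form y'' + P_1(x) y' + P_2(x) y = 0 with P_1(x) = 2 + 4/x and P_2(x) = 0.
x = 0 is a singular point because the y'-coefficient 2 + 4/x has a pole at x = 0.
It is a regular singular point because x P_1(x) = p(x) = 2x + 4 and x^2 P_2(x) = q(x) = 0 are polynomials, hence analytic at x = 0.
p(0) = 4,  q(0) = 0.
Indicial equation: r(r-1) + p(0) r + q(0) = 0, i.e. r^2 + (p(0) - 1) r + q(0) = 0, i.e. r^2 + 3 r = 0.
Discriminant: (3)^2 - 4(0) = 9, so r = (-3 ± 3)/2.
Solving: r_1 = 0, r_2 = -3.

indicial: r^2 + 3 r = 0; roots r_1 = 0, r_2 = -3


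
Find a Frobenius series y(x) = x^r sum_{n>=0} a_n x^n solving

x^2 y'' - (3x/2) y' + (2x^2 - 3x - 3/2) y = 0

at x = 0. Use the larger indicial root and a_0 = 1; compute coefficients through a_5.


Write in Frobenius form y'' + (p(x)/x) y' + (q(x)/x^2) y = 0:
  p(x) = -3/2,  q(x) = 2x^2 - 3x - 3/2.
Indicial equation: r(r-1) + (-3/2) r + (-3/2) = 0 -> roots r_1 = 3, r_2 = -1/2.
Take r = r_1 = 3. Let y(x) = x^r sum_{n>=0} a_n x^n with a_0 = 1.
Substitute y = x^r sum a_n x^n and match x^{r+n}. The recurrence is
  D(n) a_n - 3 a_{n-1} + 2 a_{n-2} = 0,  where D(n) = (r+n)(r+n-1) + (-3/2)(r+n) + (-3/2).
  a_n = [3 a_{n-1} - 2 a_{n-2}] / D(n).
Since the indicial polynomial factors as (r - r_1)(r - r_2), D(n) = (r_1 + n - r_1)(r_1 + n - r_2) = n(n + 7/2).
Evaluating step by step (a_0 = 1):
  n = 1: D(1) = 1(1 + 7/2) = 9/2; numerator = 3(1) = 3; a_1 = (3)/(9/2) = 2/3
  n = 2: D(2) = 2(2 + 7/2) = 11; numerator = 3(2/3) - 2(1) = 0; a_2 = (0)/(11) = 0
  n = 3: D(3) = 3(3 + 7/2) = 39/2; numerator = 3(0) - 2(2/3) = -4/3; a_3 = (-4/3)/(39/2) = -8/117
  n = 4: D(4) = 4(4 + 7/2) = 30; numerator = 3(-8/117) - 2(0) = -8/39; a_4 = (-8/39)/(30) = -4/585
  n = 5: D(5) = 5(5 + 7/2) = 85/2; numerator = 3(-4/585) - 2(-8/117) = 68/585; a_5 = (68/585)/(85/2) = 8/2925

r = 3; a_0 = 1; a_1 = 2/3; a_2 = 0; a_3 = -8/117; a_4 = -4/585; a_5 = 8/2925


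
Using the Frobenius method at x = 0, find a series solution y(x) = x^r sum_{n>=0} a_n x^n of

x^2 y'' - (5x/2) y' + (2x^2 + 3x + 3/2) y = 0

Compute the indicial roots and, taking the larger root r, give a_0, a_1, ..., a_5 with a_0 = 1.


Write in Frobenius form y'' + (p(x)/x) y' + (q(x)/x^2) y = 0:
  p(x) = -5/2,  q(x) = 2x^2 + 3x + 3/2.
Indicial equation: r(r-1) + (-5/2) r + (3/2) = 0 -> roots r_1 = 3, r_2 = 1/2.
Take r = r_1 = 3. Let y(x) = x^r sum_{n>=0} a_n x^n with a_0 = 1.
Substitute y = x^r sum a_n x^n and match x^{r+n}. The recurrence is
  D(n) a_n + 3 a_{n-1} + 2 a_{n-2} = 0,  where D(n) = (r+n)(r+n-1) + (-5/2)(r+n) + (3/2).
  a_n = [-3 a_{n-1} - 2 a_{n-2}] / D(n).
Since the indicial polynomial factors as (r - r_1)(r - r_2), D(n) = (r_1 + n - r_1)(r_1 + n - r_2) = n(n + 5/2).
Evaluating step by step (a_0 = 1):
  n = 1: D(1) = 1(1 + 5/2) = 7/2; numerator = -3(1) = -3; a_1 = (-3)/(7/2) = -6/7
  n = 2: D(2) = 2(2 + 5/2) = 9; numerator = -3(-6/7) - 2(1) = 4/7; a_2 = (4/7)/(9) = 4/63
  n = 3: D(3) = 3(3 + 5/2) = 33/2; numerator = -3(4/63) - 2(-6/7) = 32/21; a_3 = (32/21)/(33/2) = 64/693
  n = 4: D(4) = 4(4 + 5/2) = 26; numerator = -3(64/693) - 2(4/63) = -40/99; a_4 = (-40/99)/(26) = -20/1287
  n = 5: D(5) = 5(5 + 5/2) = 75/2; numerator = -3(-20/1287) - 2(64/693) = -1244/9009; a_5 = (-1244/9009)/(75/2) = -2488/675675

r = 3; a_0 = 1; a_1 = -6/7; a_2 = 4/63; a_3 = 64/693; a_4 = -20/1287; a_5 = -2488/675675


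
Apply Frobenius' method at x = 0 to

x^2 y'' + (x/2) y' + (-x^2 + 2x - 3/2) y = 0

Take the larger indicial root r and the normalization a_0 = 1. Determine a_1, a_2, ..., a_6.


Write in Frobenius form y'' + (p(x)/x) y' + (q(x)/x^2) y = 0:
  p(x) = 1/2,  q(x) = -x^2 + 2x - 3/2.
Indicial equation: r(r-1) + (1/2) r + (-3/2) = 0 -> roots r_1 = 3/2, r_2 = -1.
Take r = r_1 = 3/2. Let y(x) = x^r sum_{n>=0} a_n x^n with a_0 = 1.
Substitute y = x^r sum a_n x^n and match x^{r+n}. The recurrence is
  D(n) a_n + 2 a_{n-1} - 1 a_{n-2} = 0,  where D(n) = (r+n)(r+n-1) + (1/2)(r+n) + (-3/2).
  a_n = [-2 a_{n-1} + 1 a_{n-2}] / D(n).
Since the indicial polynomial factors as (r - r_1)(r - r_2), D(n) = (r_1 + n - r_1)(r_1 + n - r_2) = n(n + 5/2).
Evaluating step by step (a_0 = 1):
  n = 1: D(1) = 1(1 + 5/2) = 7/2; numerator = -2(1) = -2; a_1 = (-2)/(7/2) = -4/7
  n = 2: D(2) = 2(2 + 5/2) = 9; numerator = -2(-4/7) + 1(1) = 15/7; a_2 = (15/7)/(9) = 5/21
  n = 3: D(3) = 3(3 + 5/2) = 33/2; numerator = -2(5/21) + 1(-4/7) = -22/21; a_3 = (-22/21)/(33/2) = -4/63
  n = 4: D(4) = 4(4 + 5/2) = 26; numerator = -2(-4/63) + 1(5/21) = 23/63; a_4 = (23/63)/(26) = 23/1638
  n = 5: D(5) = 5(5 + 5/2) = 75/2; numerator = -2(23/1638) + 1(-4/63) = -25/273; a_5 = (-25/273)/(75/2) = -2/819
  n = 6: D(6) = 6(6 + 5/2) = 51; numerator = -2(-2/819) + 1(23/1638) = 31/1638; a_6 = (31/1638)/(51) = 31/83538

r = 3/2; a_0 = 1; a_1 = -4/7; a_2 = 5/21; a_3 = -4/63; a_4 = 23/1638; a_5 = -2/819; a_6 = 31/83538
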